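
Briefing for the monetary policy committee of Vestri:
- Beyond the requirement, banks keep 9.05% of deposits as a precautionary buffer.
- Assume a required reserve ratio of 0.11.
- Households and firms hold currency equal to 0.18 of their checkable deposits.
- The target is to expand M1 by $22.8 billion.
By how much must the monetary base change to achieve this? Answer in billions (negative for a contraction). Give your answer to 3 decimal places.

$7.352 billion

The money multiplier is m = (1 + c) / (rr + e + c) = (1 + 0.18) / (0.11 + 0.0905 + 0.18) ≈ 3.101183.
ΔMB = ΔM / m = (+22.8) / 3.101183 ≈ 7.352 billion.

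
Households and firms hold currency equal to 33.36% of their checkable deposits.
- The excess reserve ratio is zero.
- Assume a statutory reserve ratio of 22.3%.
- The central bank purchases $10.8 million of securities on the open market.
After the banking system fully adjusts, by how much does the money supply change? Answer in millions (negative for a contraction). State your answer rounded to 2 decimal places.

$25.88 million

The money multiplier is m = (1 + c) / (rr + c) = (1 + 0.3336) / (0.223 + 0.3336) ≈ 2.39598.
The purchase adds 10.8 million of base, so ΔM = m × ΔMB = 2.39598 × (+10.8) ≈ 25.8766 million.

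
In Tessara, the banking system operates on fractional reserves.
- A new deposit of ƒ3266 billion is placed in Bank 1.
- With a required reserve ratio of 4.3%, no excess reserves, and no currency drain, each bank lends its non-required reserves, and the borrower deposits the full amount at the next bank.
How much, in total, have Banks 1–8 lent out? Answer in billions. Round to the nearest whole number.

ƒ21548 billion

Bank i lends (1 − rr)^i of the original deposit: Bank 1 lends 3266·0.9570 = 3125.5620, Bank 2 lends 3266·0.9570² ≈ 2991.1628, and so on.
Summing a geometric series: total = 3266·[0.9570·(1 − 0.9570^8) / (1 − 0.9570)] ≈ 21548.1429 billion.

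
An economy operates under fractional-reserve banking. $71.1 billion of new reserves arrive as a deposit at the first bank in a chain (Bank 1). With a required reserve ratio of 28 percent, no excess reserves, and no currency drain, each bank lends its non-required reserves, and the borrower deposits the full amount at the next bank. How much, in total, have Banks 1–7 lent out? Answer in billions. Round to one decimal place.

Bank i lends (1 − rr)^i of the original deposit: Bank 1 lends 71.1·0.7200 = 51.1920, Bank 2 lends 71.1·0.7200² ≈ 36.8582, and so on.
Summing a geometric series: total = 71.1·[0.7200·(1 − 0.7200^7) / (1 − 0.7200)] ≈ 164.4897 billion.

$164.5 billion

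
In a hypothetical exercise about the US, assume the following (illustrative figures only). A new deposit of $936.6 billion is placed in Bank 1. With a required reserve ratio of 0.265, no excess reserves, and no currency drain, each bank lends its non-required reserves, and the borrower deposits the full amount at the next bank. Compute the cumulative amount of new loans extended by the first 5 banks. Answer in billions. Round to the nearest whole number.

$2041 billion

Bank i lends (1 − rr)^i of the original deposit: Bank 1 lends 936.6·0.7350 = 688.4010, Bank 2 lends 936.6·0.7350² ≈ 505.9747, and so on.
Summing a geometric series: total = 936.6·[0.7350·(1 − 0.7350^5) / (1 − 0.7350)] ≈ 2040.5124 billion.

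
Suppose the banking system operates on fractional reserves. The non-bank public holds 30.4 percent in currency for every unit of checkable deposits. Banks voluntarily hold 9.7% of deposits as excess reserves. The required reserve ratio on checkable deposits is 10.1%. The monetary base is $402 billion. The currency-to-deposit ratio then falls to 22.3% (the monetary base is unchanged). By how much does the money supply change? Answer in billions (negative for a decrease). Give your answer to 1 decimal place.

Initially m₁ = (1 + 0.304) / (0.101 + 0.097 + 0.304) ≈ 2.59761, so M₁ = 2.59761 × 402 ≈ 1044.2392 billion.
After the change m₂ = (1 + 0.223) / (0.101 + 0.097 + 0.223) ≈ 2.90499, so M₂ = 2.90499 × 402 ≈ 1167.806 billion.
ΔM = M₂ − M₁ = 1167.806 − 1044.2392 = 123.5668 billion.

$123.6 billion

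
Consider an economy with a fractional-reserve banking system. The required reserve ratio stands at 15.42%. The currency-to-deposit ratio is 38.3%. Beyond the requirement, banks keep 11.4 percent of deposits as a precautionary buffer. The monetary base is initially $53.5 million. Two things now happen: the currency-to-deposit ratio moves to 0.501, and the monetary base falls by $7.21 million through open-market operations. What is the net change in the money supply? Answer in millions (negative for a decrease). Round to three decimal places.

-23.292 million

Before: m₁ = (1 + 0.383) / (0.1542 + 0.114 + 0.383) ≈ 2.123771, MB₁ = 53.5, so M₁ = 2.123771 × 53.5 ≈ 113.6217 million.
After: m₂ = (1 + 0.501) / (0.1542 + 0.114 + 0.501) ≈ 1.951378, MB₂ = 53.5 − 7.21 = 46.29, so M₂ = 1.951378 × 46.29 ≈ 90.3293 million.
ΔM = M₂ − M₁ = 90.3293 − 113.6217 = -23.2924 million.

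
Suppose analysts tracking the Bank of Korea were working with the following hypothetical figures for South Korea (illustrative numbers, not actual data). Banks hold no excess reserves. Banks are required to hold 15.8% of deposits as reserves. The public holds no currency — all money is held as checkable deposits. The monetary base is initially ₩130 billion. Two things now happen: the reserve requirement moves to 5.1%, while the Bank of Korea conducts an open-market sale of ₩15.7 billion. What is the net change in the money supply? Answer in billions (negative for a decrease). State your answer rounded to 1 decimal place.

Before: m₁ = 1 / (0.158) ≈ 6.32911, MB₁ = 130, so M₁ = 6.32911 × 130 = 822.7843 billion.
After: m₂ = 1 / (0.051) ≈ 19.60784, MB₂ = 130 − 15.7 = 114.3, so M₂ = 19.60784 × 114.3 ≈ 2241.1761 billion.
ΔM = M₂ − M₁ = 2241.1761 − 822.7843 = 1418.3918 billion.

₩1418.4 billion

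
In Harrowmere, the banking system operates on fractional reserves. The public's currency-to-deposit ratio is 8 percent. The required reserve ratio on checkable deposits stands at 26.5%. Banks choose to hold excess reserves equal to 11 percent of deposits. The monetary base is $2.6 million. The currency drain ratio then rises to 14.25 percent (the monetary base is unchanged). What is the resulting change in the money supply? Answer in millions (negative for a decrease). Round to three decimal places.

-0.431 million

Initially m₁ = (1 + 0.08) / (0.265 + 0.11 + 0.08) ≈ 2.37363, so M₁ = 2.37363 × 2.6 ≈ 6.1714 million.
After the change m₂ = (1 + 0.1425) / (0.265 + 0.11 + 0.1425) ≈ 2.20773, so M₂ = 2.20773 × 2.6 ≈ 5.7401 million.
ΔM = M₂ − M₁ = 5.7401 − 6.1714 = -0.4313 million.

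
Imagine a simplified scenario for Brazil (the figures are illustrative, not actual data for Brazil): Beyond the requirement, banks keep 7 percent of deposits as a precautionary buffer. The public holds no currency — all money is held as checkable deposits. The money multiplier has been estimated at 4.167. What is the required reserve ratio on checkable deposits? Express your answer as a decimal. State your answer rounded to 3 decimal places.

0.170

Using m = 4.167. Since m = (1 + c)/(c + rr + e), the denominator satisfies c + rr + e = (1 + c)/m = (1 + 0) / 4.167 ≈ 0.239981.
With c = 0 and e = 0.07, the required reserve ratio on checkable deposits is 0.239981 − 0 − 0.07 = 0.169981.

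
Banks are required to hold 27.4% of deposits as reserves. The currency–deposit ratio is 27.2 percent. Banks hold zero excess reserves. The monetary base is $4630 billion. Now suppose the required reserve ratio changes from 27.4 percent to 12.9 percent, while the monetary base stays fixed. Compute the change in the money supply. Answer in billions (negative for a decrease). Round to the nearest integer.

Initially m₁ = (1 + 0.272) / (0.274 + 0.272) ≈ 2.32967, so M₁ = 2.32967 × 4630 = 10786.3721 billion.
After the change m₂ = (1 + 0.272) / (0.129 + 0.272) ≈ 3.17207, so M₂ = 3.17207 × 4630 = 14686.6841 billion.
ΔM = M₂ − M₁ = 14686.6841 − 10786.3721 = 3900.312 billion.

$3900 billion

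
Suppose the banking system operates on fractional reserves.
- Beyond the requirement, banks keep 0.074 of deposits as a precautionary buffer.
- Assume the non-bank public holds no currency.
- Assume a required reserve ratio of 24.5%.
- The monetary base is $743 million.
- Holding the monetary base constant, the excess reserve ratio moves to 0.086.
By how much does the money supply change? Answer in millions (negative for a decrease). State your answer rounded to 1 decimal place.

-84.4 million

Initially m₁ = 1 / (0.245 + 0.074) ≈ 3.13480, so M₁ = 3.13480 × 743 = 2329.1564 million.
After the change m₂ = 1 / (0.245 + 0.086) ≈ 3.02115, so M₂ = 3.02115 × 743 ≈ 2244.7144 million.
ΔM = M₂ − M₁ = 2244.7144 − 2329.1564 = -84.442 million.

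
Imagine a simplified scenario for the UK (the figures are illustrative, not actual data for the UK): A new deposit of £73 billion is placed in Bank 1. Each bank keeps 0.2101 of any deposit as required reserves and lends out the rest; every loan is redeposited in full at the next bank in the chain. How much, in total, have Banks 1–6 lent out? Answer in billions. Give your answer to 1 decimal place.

Bank i lends (1 − rr)^i of the original deposit: Bank 1 lends 73·0.7899 = 57.6627, Bank 2 lends 73·0.7899² ≈ 45.5478, and so on.
Summing a geometric series: total = 73·[0.7899·(1 − 0.7899^6) / (1 − 0.7899)] ≈ 207.7880 billion.

£207.8 billion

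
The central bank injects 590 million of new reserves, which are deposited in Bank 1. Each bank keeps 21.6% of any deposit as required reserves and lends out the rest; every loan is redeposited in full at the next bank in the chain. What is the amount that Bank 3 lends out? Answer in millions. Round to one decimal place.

Each bank lends a fraction (1 − rr) = 0.7840 of the deposit it receives, so Bank 3 receives 590·0.7840^2 and lends 590·0.7840^3 ≈ 284.3153 million.

284.3 million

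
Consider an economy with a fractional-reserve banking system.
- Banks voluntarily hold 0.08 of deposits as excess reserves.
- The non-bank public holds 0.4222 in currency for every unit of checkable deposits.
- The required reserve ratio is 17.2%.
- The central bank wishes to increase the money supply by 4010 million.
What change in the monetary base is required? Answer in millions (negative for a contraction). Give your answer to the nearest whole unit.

The money multiplier is m = (1 + c) / (rr + e + c) = (1 + 0.4222) / (0.172 + 0.08 + 0.4222) ≈ 2.10946.
ΔMB = ΔM / m = (+4010) / 2.10946 ≈ 1900.9604 million.

1901 million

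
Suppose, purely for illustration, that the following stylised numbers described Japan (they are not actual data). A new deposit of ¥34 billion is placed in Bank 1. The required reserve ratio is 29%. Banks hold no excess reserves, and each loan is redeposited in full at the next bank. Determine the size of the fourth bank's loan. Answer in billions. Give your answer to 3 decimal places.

¥8.640 billion

Each bank lends a fraction (1 − rr) = 0.7100 of the deposit it receives, so Bank 4 receives 34·0.7100^3 and lends 34·0.7100^4 ≈ 8.6400 billion.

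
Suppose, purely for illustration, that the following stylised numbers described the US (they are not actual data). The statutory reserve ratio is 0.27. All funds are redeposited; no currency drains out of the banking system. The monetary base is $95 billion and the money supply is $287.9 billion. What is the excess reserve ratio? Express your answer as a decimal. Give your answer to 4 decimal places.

0.0600

Using m = M/MB = 287.9/95 ≈ 3.030526. Since m = (1 + c)/(c + rr + e), the denominator satisfies c + rr + e = (1 + c)/m = (1 + 0) / 3.030526 ≈ 0.329976.
With c = 0 and rr = 0.27, the excess reserve ratio is 0.329976 − 0 − 0.27 = 0.059976.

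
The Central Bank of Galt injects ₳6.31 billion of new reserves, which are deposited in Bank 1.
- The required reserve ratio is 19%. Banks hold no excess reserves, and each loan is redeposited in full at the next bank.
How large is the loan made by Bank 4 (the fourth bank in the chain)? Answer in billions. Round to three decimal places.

Each bank lends a fraction (1 − rr) = 0.8100 of the deposit it receives, so Bank 4 receives 6.31·0.8100^3 and lends 6.31·0.8100^4 ≈ 2.7162 billion.

₳2.716 billion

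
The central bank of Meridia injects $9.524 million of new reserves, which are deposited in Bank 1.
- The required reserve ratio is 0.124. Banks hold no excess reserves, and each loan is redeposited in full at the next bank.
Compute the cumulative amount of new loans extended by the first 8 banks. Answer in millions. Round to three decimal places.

Bank i lends (1 − rr)^i of the original deposit: Bank 1 lends 9.524·0.8760 ≈ 8.3430, Bank 2 lends 9.524·0.8760² ≈ 7.3085, and so on.
Summing a geometric series: total = 9.524·[0.8760·(1 − 0.8760^8) / (1 − 0.8760)] ≈ 43.9514 million.

$43.951 million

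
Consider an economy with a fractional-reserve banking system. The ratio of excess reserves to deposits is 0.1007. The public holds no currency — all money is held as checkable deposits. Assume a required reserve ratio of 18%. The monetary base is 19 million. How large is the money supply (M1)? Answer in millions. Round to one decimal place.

The money multiplier is m = 1 / (rr + e) = 1 / (0.18 + 0.1007) ≈ 3.5625.
So M = m × MB = 3.5625 × 19 = 67.6875 million.

67.7 million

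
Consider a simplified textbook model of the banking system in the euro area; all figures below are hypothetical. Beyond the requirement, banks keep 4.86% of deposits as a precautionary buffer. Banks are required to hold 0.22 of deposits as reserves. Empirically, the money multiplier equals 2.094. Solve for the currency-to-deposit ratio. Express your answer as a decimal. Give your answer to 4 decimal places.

Using m = 2.094. From m = (1 + c)/(c + rr + e), rearranging gives 1 + c = m·(c + rr + e), so c·(1 − m) = m·(rr + e) − 1.
Hence c = [m·(rr + e) − 1]/(1 − m) = [2.094 × (0.22 + 0.0486) − 1] / (1 − 2.094) ≈ 0.399956.

0.4000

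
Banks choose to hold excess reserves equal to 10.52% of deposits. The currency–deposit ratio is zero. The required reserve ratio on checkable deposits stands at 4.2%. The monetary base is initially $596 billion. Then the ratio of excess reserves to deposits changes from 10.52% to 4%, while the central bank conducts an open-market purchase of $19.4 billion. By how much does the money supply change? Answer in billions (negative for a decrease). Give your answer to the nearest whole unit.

Before: m₁ = 1 / (0.042 + 0.1052) ≈ 6.7935, MB₁ = 596, so M₁ = 6.7935 × 596 = 4048.926 billion.
After: m₂ = 1 / (0.042 + 0.04) ≈ 12.1951, MB₂ = 596 + 19.4 = 615.4, so M₂ = 12.1951 × 615.4 ≈ 7504.8645 billion.
ΔM = M₂ − M₁ = 7504.8645 − 4048.926 = 3455.9385 billion.

$3456 billion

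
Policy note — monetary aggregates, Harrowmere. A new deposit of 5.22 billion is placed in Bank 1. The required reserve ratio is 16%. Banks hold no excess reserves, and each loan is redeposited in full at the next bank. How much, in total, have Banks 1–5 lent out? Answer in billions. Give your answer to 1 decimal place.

15.9 billion

Bank i lends (1 − rr)^i of the original deposit: Bank 1 lends 5.22·0.8400 = 4.3848, Bank 2 lends 5.22·0.8400² ≈ 3.6832, and so on.
Summing a geometric series: total = 5.22·[0.8400·(1 − 0.8400^5) / (1 − 0.8400)] ≈ 15.9439 billion.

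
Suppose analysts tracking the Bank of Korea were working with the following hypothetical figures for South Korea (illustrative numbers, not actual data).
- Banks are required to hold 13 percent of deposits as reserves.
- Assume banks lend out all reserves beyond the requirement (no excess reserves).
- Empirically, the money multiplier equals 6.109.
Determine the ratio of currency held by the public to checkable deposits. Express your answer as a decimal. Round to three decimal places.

Using m = 6.109. From m = (1 + c)/(c + rr + e), rearranging gives 1 + c = m·(c + rr + e), so c·(1 − m) = m·(rr + e) − 1.
Hence c = [m·(rr + e) − 1]/(1 − m) = [6.109 × (0.13 + 0) − 1] / (1 − 6.109) ≈ 0.040288.

0.040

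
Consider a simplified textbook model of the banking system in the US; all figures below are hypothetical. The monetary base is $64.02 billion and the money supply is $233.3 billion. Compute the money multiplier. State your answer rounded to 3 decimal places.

3.644

The money multiplier is m = M / MB = 233.3 / 64.02 ≈ 3.64417.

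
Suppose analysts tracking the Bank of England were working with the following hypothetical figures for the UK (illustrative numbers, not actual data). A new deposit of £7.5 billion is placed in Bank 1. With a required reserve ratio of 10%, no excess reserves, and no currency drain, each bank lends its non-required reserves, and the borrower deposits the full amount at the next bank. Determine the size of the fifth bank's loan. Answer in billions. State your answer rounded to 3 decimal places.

Each bank lends a fraction (1 − rr) = 0.9000 of the deposit it receives, so Bank 5 receives 7.5·0.9000^4 and lends 7.5·0.9000^5 ≈ 4.4287 billion.

£4.429 billion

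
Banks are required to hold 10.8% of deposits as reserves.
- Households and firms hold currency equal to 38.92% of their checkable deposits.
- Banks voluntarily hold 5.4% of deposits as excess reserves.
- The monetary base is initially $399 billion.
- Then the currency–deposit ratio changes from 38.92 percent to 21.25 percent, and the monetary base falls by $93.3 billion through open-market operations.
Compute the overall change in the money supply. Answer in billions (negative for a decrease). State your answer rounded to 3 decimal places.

Before: m₁ = (1 + 0.3892) / (0.108 + 0.054 + 0.3892) ≈ 2.5203193, MB₁ = 399, so M₁ = 2.5203193 × 399 ≈ 1005.6074 billion.
After: m₂ = (1 + 0.2125) / (0.108 + 0.054 + 0.2125) = 3.2376502, MB₂ = 399 − 93.3 = 305.7, so M₂ = 3.2376502 × 305.7 ≈ 989.7497 billion.
ΔM = M₂ − M₁ = 989.7497 − 1005.6074 = -15.8577 billion.

-15.858 billion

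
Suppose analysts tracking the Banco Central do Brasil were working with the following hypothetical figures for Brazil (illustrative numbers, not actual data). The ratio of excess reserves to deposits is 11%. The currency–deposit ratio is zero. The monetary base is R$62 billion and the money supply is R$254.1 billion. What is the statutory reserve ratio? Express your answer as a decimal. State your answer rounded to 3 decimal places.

Using m = M/MB = 254.1/62 ≈ 4.098387. Since m = (1 + c)/(c + rr + e), the denominator satisfies c + rr + e = (1 + c)/m = (1 + 0) / 4.098387 ≈ 0.243998.
With c = 0 and e = 0.11, the statutory reserve ratio is 0.243998 − 0 − 0.11 = 0.133998.

0.134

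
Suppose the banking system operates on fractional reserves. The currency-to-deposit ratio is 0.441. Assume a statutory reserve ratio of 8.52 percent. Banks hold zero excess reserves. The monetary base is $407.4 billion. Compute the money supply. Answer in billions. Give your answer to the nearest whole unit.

$1116 billion

The money multiplier is m = (1 + c) / (rr + c) = (1 + 0.441) / (0.0852 + 0.441) ≈ 2.7385.
So M = m × MB = 2.7385 × 407.4 = 1115.6649 billion.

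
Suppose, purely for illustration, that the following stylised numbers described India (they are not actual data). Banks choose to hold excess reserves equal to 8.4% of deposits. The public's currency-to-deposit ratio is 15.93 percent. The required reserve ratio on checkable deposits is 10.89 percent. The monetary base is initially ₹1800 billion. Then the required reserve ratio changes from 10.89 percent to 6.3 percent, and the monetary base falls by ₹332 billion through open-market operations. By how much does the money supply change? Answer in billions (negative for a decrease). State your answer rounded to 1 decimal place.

Before: m₁ = (1 + 0.1593) / (0.1089 + 0.084 + 0.1593) ≈ 3.291596, MB₁ = 1800, so M₁ = 3.291596 × 1800 = 5924.8728 billion.
After: m₂ = (1 + 0.1593) / (0.063 + 0.084 + 0.1593) ≈ 3.784851, MB₂ = 1800 − 332 = 1468, so M₂ = 3.784851 × 1468 ≈ 5556.1613 billion.
ΔM = M₂ − M₁ = 5556.1613 − 5924.8728 = -368.7115 billion.

-368.7 billion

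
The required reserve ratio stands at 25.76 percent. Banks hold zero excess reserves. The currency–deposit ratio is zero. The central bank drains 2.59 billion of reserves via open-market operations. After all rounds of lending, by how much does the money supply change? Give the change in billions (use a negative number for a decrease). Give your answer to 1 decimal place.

-10.1 billion

The simple money multiplier is m = 1/rr = 1/0.2576 ≈ 3.8820.
An open-market sale reduces the monetary base by 2.59 billion, so ΔM = m × ΔMB = 3.8820 × (−2.59) ≈ -10.0544 billion.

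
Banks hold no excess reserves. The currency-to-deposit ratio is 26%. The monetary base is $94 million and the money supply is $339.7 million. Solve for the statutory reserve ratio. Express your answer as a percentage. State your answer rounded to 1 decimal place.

8.9%

Using m = M/MB = 339.7/94 ≈ 3.613830. Since m = (1 + c)/(c + rr + e), the denominator satisfies c + rr + e = (1 + c)/m = (1 + 0.26) / 3.613830 ≈ 0.348661.
With c = 0.26 and e = 0, the statutory reserve ratio is 0.348661 − 0.26 − 0 = 0.088661.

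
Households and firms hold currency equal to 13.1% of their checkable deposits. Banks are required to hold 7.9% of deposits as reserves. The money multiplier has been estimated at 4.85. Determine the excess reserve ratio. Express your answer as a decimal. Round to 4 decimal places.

0.0232

Using m = 4.85. Since m = (1 + c)/(c + rr + e), the denominator satisfies c + rr + e = (1 + c)/m = (1 + 0.131) / 4.85 ≈ 0.233196.
With c = 0.131 and rr = 0.079, the excess reserve ratio is 0.233196 − 0.131 − 0.079 = 0.023196.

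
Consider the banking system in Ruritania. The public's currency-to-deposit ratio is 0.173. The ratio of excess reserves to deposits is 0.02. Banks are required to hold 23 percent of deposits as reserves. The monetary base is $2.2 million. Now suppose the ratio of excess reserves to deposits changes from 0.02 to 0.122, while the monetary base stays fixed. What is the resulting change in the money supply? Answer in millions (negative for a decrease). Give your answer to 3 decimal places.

Initially m₁ = (1 + 0.173) / (0.23 + 0.02 + 0.173) ≈ 2.77305, so M₁ = 2.77305 × 2.2 ≈ 6.1007 million.
After the change m₂ = (1 + 0.173) / (0.23 + 0.122 + 0.173) ≈ 2.23429, so M₂ = 2.23429 × 2.2 ≈ 4.9154 million.
ΔM = M₂ − M₁ = 4.9154 − 6.1007 = -1.1853 million.

-1.185 million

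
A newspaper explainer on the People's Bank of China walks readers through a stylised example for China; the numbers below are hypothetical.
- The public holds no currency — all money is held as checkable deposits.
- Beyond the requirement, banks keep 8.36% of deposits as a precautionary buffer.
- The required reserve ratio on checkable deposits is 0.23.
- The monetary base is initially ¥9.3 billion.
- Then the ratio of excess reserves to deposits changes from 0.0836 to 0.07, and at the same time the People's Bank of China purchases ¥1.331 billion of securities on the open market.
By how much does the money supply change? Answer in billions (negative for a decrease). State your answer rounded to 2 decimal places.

Before: m₁ = 1 / (0.23 + 0.0836) ≈ 3.18878, MB₁ = 9.3, so M₁ = 3.18878 × 9.3 ≈ 29.6557 billion.
After: m₂ = 1 / (0.23 + 0.07) ≈ 3.33333, MB₂ = 9.3 + 1.331 = 10.631, so M₂ = 3.33333 × 10.631 ≈ 35.4366 billion.
ΔM = M₂ − M₁ = 35.4366 − 29.6557 = 5.7809 billion.

¥5.78 billion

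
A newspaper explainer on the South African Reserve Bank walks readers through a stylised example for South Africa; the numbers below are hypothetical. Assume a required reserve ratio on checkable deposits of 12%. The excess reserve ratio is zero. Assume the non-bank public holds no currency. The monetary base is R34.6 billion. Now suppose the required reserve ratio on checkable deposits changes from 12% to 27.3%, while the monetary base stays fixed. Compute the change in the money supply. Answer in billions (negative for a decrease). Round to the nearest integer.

Initially m₁ = 1 / (0.12) ≈ 8.3333, so M₁ = 8.3333 × 34.6 ≈ 288.3322 billion.
After the change m₂ = 1 / (0.273) ≈ 3.6630, so M₂ = 3.6630 × 34.6 = 126.7398 billion.
ΔM = M₂ − M₁ = 126.7398 − 288.3322 = -161.5924 billion.

-162 billion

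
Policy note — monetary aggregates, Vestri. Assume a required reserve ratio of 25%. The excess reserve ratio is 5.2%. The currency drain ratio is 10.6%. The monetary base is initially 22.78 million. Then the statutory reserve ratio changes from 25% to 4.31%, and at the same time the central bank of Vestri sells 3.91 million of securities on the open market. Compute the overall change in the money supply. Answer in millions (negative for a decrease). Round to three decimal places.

42.029 million

Before: m₁ = (1 + 0.106) / (0.25 + 0.052 + 0.106) ≈ 2.710784, MB₁ = 22.78, so M₁ = 2.710784 × 22.78 ≈ 61.7517 million.
After: m₂ = (1 + 0.106) / (0.0431 + 0.052 + 0.106) ≈ 5.499751, MB₂ = 22.78 − 3.91 = 18.87, so M₂ = 5.499751 × 18.87 ≈ 103.7803 million.
ΔM = M₂ − M₁ = 103.7803 − 61.7517 = 42.0286 million.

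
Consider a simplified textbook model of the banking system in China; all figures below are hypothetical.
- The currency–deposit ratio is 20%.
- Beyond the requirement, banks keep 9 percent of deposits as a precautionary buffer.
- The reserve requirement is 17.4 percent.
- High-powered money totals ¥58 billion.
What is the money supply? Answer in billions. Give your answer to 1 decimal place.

The money multiplier is m = (1 + c) / (rr + e + c) = (1 + 0.2) / (0.174 + 0.09 + 0.2) ≈ 2.5862.
So M = m × MB = 2.5862 × 58 = 149.9996 billion.

¥150.0 billion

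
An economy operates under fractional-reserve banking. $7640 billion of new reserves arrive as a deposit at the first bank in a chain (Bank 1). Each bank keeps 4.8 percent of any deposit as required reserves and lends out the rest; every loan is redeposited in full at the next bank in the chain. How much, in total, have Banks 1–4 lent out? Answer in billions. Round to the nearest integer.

$27065 billion

Bank i lends (1 − rr)^i of the original deposit: Bank 1 lends 7640·0.9520 = 7273.2800, Bank 2 lends 7640·0.9520² ≈ 6924.1626, and so on.
Summing a geometric series: total = 7640·[0.9520·(1 − 0.9520^4) / (1 − 0.9520)] ≈ 27064.6415 billion.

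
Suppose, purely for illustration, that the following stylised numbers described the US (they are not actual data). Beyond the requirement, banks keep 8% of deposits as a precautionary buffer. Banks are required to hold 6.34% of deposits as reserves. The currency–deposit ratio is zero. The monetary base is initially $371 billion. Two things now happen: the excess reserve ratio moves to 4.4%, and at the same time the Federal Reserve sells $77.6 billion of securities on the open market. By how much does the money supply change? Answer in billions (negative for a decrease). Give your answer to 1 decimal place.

Before: m₁ = 1 / (0.0634 + 0.08) ≈ 6.97350, MB₁ = 371, so M₁ = 6.97350 × 371 = 2587.1685 billion.
After: m₂ = 1 / (0.0634 + 0.044) ≈ 9.31099, MB₂ = 371 − 77.6 = 293.4, so M₂ = 9.31099 × 293.4 ≈ 2731.8445 billion.
ΔM = M₂ − M₁ = 2731.8445 − 2587.1685 = 144.676 billion.

$144.7 billion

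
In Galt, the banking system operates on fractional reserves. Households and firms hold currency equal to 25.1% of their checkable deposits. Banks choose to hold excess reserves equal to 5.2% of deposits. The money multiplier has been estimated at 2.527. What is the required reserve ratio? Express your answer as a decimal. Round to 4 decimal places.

0.1921

Using m = 2.527. Since m = (1 + c)/(c + rr + e), the denominator satisfies c + rr + e = (1 + c)/m = (1 + 0.251) / 2.527 ≈ 0.495053.
With c = 0.251 and e = 0.052, the required reserve ratio is 0.495053 − 0.251 − 0.052 = 0.192053.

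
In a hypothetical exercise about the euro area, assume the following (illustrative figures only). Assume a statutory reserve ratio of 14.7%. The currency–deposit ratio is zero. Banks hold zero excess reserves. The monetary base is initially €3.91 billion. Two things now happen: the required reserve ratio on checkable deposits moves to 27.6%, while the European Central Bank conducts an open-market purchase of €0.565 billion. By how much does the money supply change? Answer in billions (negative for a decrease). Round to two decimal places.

Before: m₁ = 1 / (0.147) ≈ 6.8027, MB₁ = 3.91, so M₁ = 6.8027 × 3.91 ≈ 26.5986 billion.
After: m₂ = 1 / (0.276) ≈ 3.6232, MB₂ = 3.91 + 0.565 = 4.475, so M₂ = 3.6232 × 4.475 ≈ 16.2138 billion.
ΔM = M₂ − M₁ = 16.2138 − 26.5986 = -10.3848 billion.

-10.38 billion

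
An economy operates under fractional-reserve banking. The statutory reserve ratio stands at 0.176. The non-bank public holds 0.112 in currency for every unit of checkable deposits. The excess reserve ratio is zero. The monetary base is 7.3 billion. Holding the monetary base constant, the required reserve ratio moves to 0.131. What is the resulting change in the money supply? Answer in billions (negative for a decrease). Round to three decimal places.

Initially m₁ = (1 + 0.112) / (0.176 + 0.112) ≈ 3.86111, so M₁ = 3.86111 × 7.3 ≈ 28.1861 billion.
After the change m₂ = (1 + 0.112) / (0.131 + 0.112) ≈ 4.57613, so M₂ = 4.57613 × 7.3 ≈ 33.4057 billion.
ΔM = M₂ − M₁ = 33.4057 − 28.1861 = 5.2196 billion.

5.220 billion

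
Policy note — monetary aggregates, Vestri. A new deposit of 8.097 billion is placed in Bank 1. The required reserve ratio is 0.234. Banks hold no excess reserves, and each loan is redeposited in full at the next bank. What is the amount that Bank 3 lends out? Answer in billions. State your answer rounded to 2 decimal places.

3.64 billion

Each bank lends a fraction (1 − rr) = 0.7660 of the deposit it receives, so Bank 3 receives 8.097·0.7660^2 and lends 8.097·0.7660^3 ≈ 3.6392 billion.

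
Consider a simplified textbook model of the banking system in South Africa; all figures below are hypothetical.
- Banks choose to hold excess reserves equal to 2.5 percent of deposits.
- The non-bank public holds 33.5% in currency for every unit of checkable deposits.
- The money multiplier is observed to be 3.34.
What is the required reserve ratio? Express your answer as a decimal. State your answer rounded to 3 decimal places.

0.040

Using m = 3.34. Since m = (1 + c)/(c + rr + e), the denominator satisfies c + rr + e = (1 + c)/m = (1 + 0.335) / 3.34 ≈ 0.399701.
With c = 0.335 and e = 0.025, the required reserve ratio is 0.399701 − 0.335 − 0.025 = 0.039701.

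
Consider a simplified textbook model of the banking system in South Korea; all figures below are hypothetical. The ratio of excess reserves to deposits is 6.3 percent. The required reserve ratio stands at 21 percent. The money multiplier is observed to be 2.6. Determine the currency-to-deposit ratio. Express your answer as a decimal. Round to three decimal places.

Using m = 2.6. From m = (1 + c)/(c + rr + e), rearranging gives 1 + c = m·(c + rr + e), so c·(1 − m) = m·(rr + e) − 1.
Hence c = [m·(rr + e) − 1]/(1 − m) = [2.6 × (0.21 + 0.063) − 1] / (1 − 2.6) = 0.181375.

0.181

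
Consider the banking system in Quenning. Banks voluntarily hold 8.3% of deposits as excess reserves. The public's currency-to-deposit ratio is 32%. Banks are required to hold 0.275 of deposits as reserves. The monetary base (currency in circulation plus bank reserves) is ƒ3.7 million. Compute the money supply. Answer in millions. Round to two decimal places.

ƒ7.20 million

The money multiplier is m = (1 + c) / (rr + e + c) = (1 + 0.32) / (0.275 + 0.083 + 0.32) ≈ 1.9469.
So M = m × MB = 1.9469 × 3.7 ≈ 7.2035 million.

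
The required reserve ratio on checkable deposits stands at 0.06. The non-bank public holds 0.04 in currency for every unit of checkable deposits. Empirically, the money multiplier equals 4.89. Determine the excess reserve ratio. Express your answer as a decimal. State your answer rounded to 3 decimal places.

Using m = 4.89. Since m = (1 + c)/(c + rr + e), the denominator satisfies c + rr + e = (1 + c)/m = (1 + 0.04) / 4.89 ≈ 0.212679.
With c = 0.04 and rr = 0.06, the excess reserve ratio is 0.212679 − 0.04 − 0.06 = 0.112679.

0.113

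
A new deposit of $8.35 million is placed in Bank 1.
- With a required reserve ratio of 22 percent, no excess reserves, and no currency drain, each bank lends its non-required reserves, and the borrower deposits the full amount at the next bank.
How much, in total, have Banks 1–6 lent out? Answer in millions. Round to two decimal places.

Bank i lends (1 − rr)^i of the original deposit: Bank 1 lends 8.35·0.7800 = 6.5130, Bank 2 lends 8.35·0.7800² ≈ 5.0801, and so on.
Summing a geometric series: total = 8.35·[0.7800·(1 − 0.7800^6) / (1 − 0.7800)] ≈ 22.9376 million.

$22.94 million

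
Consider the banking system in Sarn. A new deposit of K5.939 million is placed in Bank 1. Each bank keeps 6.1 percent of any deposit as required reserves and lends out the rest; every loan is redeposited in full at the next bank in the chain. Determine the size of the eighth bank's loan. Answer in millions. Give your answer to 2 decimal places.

Each bank lends a fraction (1 − rr) = 0.9390 of the deposit it receives, so Bank 8 receives 5.939·0.9390^7 and lends 5.939·0.9390^8 ≈ 3.5895 million.

K3.59 million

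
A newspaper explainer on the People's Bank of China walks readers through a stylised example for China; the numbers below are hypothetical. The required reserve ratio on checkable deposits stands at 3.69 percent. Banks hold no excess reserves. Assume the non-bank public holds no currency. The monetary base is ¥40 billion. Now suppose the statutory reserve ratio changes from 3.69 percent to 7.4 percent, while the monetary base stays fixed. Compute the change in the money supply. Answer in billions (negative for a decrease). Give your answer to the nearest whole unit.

Initially m₁ = 1 / (0.0369) ≈ 27.1003, so M₁ = 27.1003 × 40 = 1084.012 billion.
After the change m₂ = 1 / (0.074) ≈ 13.5135, so M₂ = 13.5135 × 40 = 540.54 billion.
ΔM = M₂ − M₁ = 540.54 − 1084.012 = -543.472 billion.

-543 billion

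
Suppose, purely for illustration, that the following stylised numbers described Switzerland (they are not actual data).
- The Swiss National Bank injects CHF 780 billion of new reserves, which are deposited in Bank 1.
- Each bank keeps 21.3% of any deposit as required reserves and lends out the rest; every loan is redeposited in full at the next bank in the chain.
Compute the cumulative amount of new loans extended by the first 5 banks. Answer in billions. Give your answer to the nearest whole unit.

Bank i lends (1 − rr)^i of the original deposit: Bank 1 lends 780·0.7870 = 613.8600, Bank 2 lends 780·0.7870² ≈ 483.1078, and so on.
Summing a geometric series: total = 780·[0.7870·(1 − 0.7870^5) / (1 − 0.7870)] ≈ 2011.8834 billion.

CHF 2012 billion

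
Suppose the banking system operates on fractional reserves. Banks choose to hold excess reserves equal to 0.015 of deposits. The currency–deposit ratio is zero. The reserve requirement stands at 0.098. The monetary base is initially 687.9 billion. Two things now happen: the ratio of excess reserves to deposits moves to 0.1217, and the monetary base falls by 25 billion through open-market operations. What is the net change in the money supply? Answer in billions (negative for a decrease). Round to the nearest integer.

Before: m₁ = 1 / (0.098 + 0.015) ≈ 8.8496, MB₁ = 687.9, so M₁ = 8.8496 × 687.9 ≈ 6087.6398 billion.
After: m₂ = 1 / (0.098 + 0.1217) ≈ 4.5517, MB₂ = 687.9 − 25 = 662.9, so M₂ = 4.5517 × 662.9 ≈ 3017.3219 billion.
ΔM = M₂ − M₁ = 3017.3219 − 6087.6398 = -3070.3179 billion.

-3070 billion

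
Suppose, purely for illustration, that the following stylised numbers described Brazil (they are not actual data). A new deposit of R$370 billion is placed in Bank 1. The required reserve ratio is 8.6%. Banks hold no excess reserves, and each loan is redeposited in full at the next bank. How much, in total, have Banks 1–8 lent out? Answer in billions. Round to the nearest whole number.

Bank i lends (1 − rr)^i of the original deposit: Bank 1 lends 370·0.9140 = 338.1800, Bank 2 lends 370·0.9140² ≈ 309.0965, and so on.
Summing a geometric series: total = 370·[0.9140·(1 − 0.9140^8) / (1 − 0.9140)] ≈ 2017.1040 billion.

R$2017 billion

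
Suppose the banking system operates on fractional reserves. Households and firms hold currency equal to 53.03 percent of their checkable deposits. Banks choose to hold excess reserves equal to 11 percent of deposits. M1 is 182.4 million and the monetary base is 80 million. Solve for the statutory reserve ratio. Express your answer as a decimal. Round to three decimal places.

0.031

Using m = M/MB = 182.4/80 = 2.280000. Since m = (1 + c)/(c + rr + e), the denominator satisfies c + rr + e = (1 + c)/m = (1 + 0.5303) / 2.280000 ≈ 0.671184.
With c = 0.5303 and e = 0.11, the statutory reserve ratio is 0.671184 − 0.5303 − 0.11 = 0.030884.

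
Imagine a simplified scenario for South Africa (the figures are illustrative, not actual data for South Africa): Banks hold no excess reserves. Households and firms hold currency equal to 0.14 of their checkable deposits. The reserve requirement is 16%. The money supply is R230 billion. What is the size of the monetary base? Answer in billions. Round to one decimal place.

The money multiplier is m = (1 + c) / (rr + c) = (1 + 0.14) / (0.16 + 0.14) = 3.8.
MB = M / m = 230 / 3.8 ≈ 60.5263 billion.

R60.5 billion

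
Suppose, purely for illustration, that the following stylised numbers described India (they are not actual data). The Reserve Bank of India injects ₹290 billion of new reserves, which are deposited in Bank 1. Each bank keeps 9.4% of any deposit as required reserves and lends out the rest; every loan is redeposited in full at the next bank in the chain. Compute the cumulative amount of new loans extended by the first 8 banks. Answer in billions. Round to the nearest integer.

Bank i lends (1 − rr)^i of the original deposit: Bank 1 lends 290·0.9060 = 262.7400, Bank 2 lends 290·0.9060² ≈ 238.0424, and so on.
Summing a geometric series: total = 290·[0.9060·(1 − 0.9060^8) / (1 − 0.9060)] ≈ 1526.2165 billion.

₹1526 billion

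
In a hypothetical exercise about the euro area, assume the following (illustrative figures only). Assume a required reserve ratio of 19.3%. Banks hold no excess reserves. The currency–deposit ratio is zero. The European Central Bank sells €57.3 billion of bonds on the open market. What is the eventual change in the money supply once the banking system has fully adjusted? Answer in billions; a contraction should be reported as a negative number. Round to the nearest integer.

-297 billion

The simple money multiplier is m = 1/rr = 1/0.193 ≈ 5.1813.
An open-market sale reduces the monetary base by 57.3 billion, so ΔM = m × ΔMB = 5.1813 × (−57.3) ≈ -296.8885 billion.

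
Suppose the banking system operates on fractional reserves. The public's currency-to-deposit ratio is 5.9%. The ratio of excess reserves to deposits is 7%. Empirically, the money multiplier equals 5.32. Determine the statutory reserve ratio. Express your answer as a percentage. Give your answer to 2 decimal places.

7.01%

Using m = 5.32. Since m = (1 + c)/(c + rr + e), the denominator satisfies c + rr + e = (1 + c)/m = (1 + 0.059) / 5.32 ≈ 0.199060.
With c = 0.059 and e = 0.07, the statutory reserve ratio is 0.199060 − 0.059 − 0.07 = 0.07006.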